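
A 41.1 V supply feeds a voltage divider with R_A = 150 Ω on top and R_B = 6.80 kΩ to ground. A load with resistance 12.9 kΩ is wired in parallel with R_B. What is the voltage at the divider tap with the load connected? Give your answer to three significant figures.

The load sits in parallel with R_B: R_B‖R_L = (6800 × 12900) / (6800 + 12900) = 4453 Ω.
V_out = 41.1 × 4453 / (150 + 4453) = 41.1 × 4453/4603 = 39.8 V.

V_out ≈ 39.8 V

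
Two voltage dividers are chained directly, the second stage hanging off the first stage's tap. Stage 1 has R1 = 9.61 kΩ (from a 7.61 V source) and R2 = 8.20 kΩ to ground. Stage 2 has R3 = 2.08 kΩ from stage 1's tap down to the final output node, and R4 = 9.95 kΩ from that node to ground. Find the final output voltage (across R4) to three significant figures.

Stage 2 presents R3+R4 = 12.03 kΩ as a load on stage 1's tap.
Stage 1's lower leg becomes R2‖(R3+R4) = 4.876 kΩ, so V_mid = 7.61 × 4.876/14.49 = 2.562 V.
Stage 2 is itself unloaded: V_out = V_mid × R4/(R3+R4) = 2.562 × 9.95/12.03 = 2.12 V.

V_out ≈ 2.12 V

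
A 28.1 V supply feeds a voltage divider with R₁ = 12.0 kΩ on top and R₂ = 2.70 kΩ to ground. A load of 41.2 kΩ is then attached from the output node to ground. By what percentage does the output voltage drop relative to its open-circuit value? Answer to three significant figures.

The divider's output (Thévenin) resistance is R₁‖R₂ = 2.204 kΩ.
Fractional drop under load = R_th/(R_th + R_L) = 2.204 / (2.204 + 41.2) = 0.05078.
So the output falls by 5.08 %.

5.08 %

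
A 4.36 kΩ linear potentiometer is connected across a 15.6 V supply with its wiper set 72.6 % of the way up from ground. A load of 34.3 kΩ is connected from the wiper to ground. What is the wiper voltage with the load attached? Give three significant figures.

The wiper splits the pot into (1−α)R = 1.195 kΩ above and αR = 3.165 kΩ below.
Lower section ‖ load = 2.898 kΩ.
V_wiper = 15.6 × 2.898/(1.195 + 2.898) = 11.0 V.

V ≈ 11.0 V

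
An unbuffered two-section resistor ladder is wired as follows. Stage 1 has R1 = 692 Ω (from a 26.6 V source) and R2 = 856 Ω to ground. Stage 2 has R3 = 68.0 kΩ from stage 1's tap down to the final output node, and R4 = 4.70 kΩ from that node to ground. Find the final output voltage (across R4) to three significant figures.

V_out ≈ 0.946 V

Stage 2 presents R3+R4 = 72700 Ω as a load on stage 1's tap.
Stage 1's lower leg becomes R2‖(R3+R4) = 846.0 Ω, so V_mid = 26.6 × 846.0/1538 = 14.63 V.
Stage 2 is itself unloaded: V_out = V_mid × R4/(R3+R4) = 14.63 × 4700/72700 = 0.946 V.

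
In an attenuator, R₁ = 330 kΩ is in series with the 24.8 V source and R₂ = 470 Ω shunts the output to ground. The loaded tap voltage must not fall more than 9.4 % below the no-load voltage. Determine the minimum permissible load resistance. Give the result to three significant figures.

R_L(min) ≈ 4.52 kΩ

Output resistance R_th = R₁‖R₂ = (330000 × 470)/330500 = 469.3 Ω.
The fractional drop is R_th/(R_th + R_L); requiring this ≤ 0.0940 gives R_L ≥ R_th(1/0.0940 − 1) = 469.3 × 9.638 = 4.52 kΩ.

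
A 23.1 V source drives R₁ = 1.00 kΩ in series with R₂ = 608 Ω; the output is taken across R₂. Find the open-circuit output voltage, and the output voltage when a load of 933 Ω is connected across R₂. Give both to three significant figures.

Open-circuit: V = 23.1 × 608/(1000 + 608) = 8.73 V.
With the load, R₂ becomes R₂‖R_L = 368.1 Ω, so V = 23.1 × 368.1/1368 = 6.22 V.

Unloaded: 8.73 V; loaded: 6.22 V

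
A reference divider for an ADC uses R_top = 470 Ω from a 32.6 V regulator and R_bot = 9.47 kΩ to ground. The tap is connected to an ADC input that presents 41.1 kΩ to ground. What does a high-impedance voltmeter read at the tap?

V_out ≈ 30.7 V

The load sits in parallel with R_bot: R_bot‖R_L = (9470 × 41100) / (9470 + 41100) = 7697 Ω.
V_out = 32.6 × 7697 / (470 + 7697) = 32.6 × 7697/8167 = 30.7 V.
(Unloaded it would have been 31.1 V.)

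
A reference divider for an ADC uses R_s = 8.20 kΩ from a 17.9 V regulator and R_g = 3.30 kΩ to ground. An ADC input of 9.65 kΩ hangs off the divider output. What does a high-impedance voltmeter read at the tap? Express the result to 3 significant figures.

The load sits in parallel with R_g: R_g‖R_L = (3.30 × 9.65) / (3.30 + 9.65) = 2.459 kΩ.
V_out = 17.9 × 2.459 / (8.20 + 2.459) = 17.9 × 2.459/10.66 = 4.13 V.

V_out ≈ 4.13 V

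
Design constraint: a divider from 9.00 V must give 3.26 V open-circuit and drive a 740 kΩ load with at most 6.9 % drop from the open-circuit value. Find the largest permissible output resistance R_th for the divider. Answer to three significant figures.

R_th ≤ 54.8 kΩ

Loading drop = R_th/(R_th + R_L) ≤ 0.0690, so R_th ≤ R_L · ε/(1−ε) = 740 kΩ × 0.0690/0.9310 = 54.8 kΩ.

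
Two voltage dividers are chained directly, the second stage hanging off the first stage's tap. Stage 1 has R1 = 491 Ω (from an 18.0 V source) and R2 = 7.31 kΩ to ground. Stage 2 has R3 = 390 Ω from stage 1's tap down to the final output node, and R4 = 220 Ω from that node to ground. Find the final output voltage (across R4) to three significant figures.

V_out ≈ 3.47 V

Stage 2 presents R3+R4 = 610.0 Ω as a load on stage 1's tap.
Stage 1's lower leg becomes R2‖(R3+R4) = 563.0 Ω, so V_mid = 18.0 × 563.0/1054 = 9.615 V.
Stage 2 is itself unloaded: V_out = V_mid × R4/(R3+R4) = 9.615 × 220/610.0 = 3.47 V.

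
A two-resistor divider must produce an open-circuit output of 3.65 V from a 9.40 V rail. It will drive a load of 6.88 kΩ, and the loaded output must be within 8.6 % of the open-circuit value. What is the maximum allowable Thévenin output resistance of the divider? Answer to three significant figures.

R_th ≤ 647 Ω

Loading drop = R_th/(R_th + R_L) ≤ 0.0860, so R_th ≤ R_L · ε/(1−ε) = 6.88 kΩ × 0.0860/0.9140 = 647 Ω.
(Any R1, R2 with R2/(R1+R2) = 0.388 and R1‖R2 ≤ 647 Ω will meet the spec.)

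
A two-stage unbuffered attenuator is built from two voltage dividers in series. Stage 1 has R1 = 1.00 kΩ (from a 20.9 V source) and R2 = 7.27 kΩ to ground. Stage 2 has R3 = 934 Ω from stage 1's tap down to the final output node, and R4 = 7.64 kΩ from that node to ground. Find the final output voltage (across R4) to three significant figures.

V_out ≈ 14.8 V

Stage 2 presents R3+R4 = 8574 Ω as a load on stage 1's tap.
Stage 1's lower leg becomes R2‖(R3+R4) = 3934 Ω, so V_mid = 20.9 × 3934/4934 = 16.66 V.
Stage 2 is itself unloaded: V_out = V_mid × R4/(R3+R4) = 16.66 × 7640/8574 = 14.8 V.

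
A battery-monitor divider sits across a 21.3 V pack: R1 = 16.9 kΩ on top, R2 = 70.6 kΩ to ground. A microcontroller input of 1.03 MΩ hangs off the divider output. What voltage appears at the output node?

The load sits in parallel with R2: R2‖R_L = (70.6 × 1030) / (70.6 + 1030) = 66.07 kΩ.
V_out = 21.3 × 66.07 / (16.9 + 66.07) = 21.3 × 66.07/82.97 = 17.0 V.
(Unloaded it would have been 17.2 V.)

V_out ≈ 17.0 V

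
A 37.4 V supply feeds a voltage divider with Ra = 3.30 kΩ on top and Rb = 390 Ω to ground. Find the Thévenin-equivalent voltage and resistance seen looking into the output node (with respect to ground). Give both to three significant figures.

V_th is the open-circuit tap voltage: 37.4 × 390/(3300 + 390) = 3.95 V.
With the supply zeroed, Ra and Rb appear in parallel from the tap: R_th = Ra‖Rb = (3300 × 390)/3690 = 349 Ω.

V_th = 3.95 V, R_th = 349 Ω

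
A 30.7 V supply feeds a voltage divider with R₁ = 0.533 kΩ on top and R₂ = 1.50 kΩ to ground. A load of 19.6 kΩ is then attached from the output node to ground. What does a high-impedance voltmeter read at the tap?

The load sits in parallel with R₂: R₂‖R_L = (1500 × 19600) / (1500 + 19600) = 1393 Ω.
V_out = 30.7 × 1393 / (533 + 1393) = 30.7 × 1393/1926 = 22.2 V.

V_out ≈ 22.2 V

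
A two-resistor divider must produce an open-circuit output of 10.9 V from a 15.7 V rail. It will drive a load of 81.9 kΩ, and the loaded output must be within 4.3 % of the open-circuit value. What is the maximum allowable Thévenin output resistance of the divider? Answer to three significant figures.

R_th ≤ 3.68 kΩ

Loading drop = R_th/(R_th + R_L) ≤ 0.0430, so R_th ≤ R_L · ε/(1−ε) = 81.9 kΩ × 0.0430/0.9570 = 3.68 kΩ.
(Any R1, R2 with R2/(R1+R2) = 0.694 and R1‖R2 ≤ 3.68 kΩ will meet the spec.)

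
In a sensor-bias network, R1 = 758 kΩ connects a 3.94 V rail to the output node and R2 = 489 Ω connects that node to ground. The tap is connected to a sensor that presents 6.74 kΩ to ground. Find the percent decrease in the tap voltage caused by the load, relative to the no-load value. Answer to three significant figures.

The divider's output (Thévenin) resistance is R1‖R2 = 488.7 Ω.
Fractional drop under load = R_th/(R_th + R_L) = 488.7 / (488.7 + 6740) = 0.06760.
So the output falls by 6.76 %.

6.76 %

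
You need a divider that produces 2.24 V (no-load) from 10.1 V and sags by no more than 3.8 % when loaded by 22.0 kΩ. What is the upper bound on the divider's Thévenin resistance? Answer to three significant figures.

Loading drop = R_th/(R_th + R_L) ≤ 0.0380, so R_th ≤ R_L · ε/(1−ε) = 22.0 kΩ × 0.0380/0.9620 = 869 Ω.
(Any R1, R2 with R2/(R1+R2) = 0.222 and R1‖R2 ≤ 869 Ω will meet the spec.)

R_th ≤ 869 Ω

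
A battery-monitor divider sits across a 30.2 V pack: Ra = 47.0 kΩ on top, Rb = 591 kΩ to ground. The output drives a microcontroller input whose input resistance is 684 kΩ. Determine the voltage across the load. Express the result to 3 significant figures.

V_out ≈ 26.3 V

The load sits in parallel with Rb: Rb‖R_L = (591 × 684) / (591 + 684) = 317.1 kΩ.
V_out = 30.2 × 317.1 / (47.0 + 317.1) = 30.2 × 317.1/364.1 = 26.3 V.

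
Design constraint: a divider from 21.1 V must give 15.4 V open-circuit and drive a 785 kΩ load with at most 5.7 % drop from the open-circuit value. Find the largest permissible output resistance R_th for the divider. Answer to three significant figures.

R_th ≤ 47.4 kΩ

Loading drop = R_th/(R_th + R_L) ≤ 0.0570, so R_th ≤ R_L · ε/(1−ε) = 785 kΩ × 0.0570/0.9430 = 47.4 kΩ.
(Any R1, R2 with R2/(R1+R2) = 0.730 and R1‖R2 ≤ 47.4 kΩ will meet the spec.)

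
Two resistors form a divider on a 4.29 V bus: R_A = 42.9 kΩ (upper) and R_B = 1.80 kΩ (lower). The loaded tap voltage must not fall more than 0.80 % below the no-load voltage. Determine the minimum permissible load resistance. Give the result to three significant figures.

R_L(min) ≈ 214 kΩ

Output resistance R_th = R_A‖R_B = (42.9 × 1.80)/44.70 = 1.728 kΩ.
The fractional drop is R_th/(R_th + R_L); requiring this ≤ 0.00800 gives R_L ≥ R_th(1/0.00800 − 1) = 1.728 × 124.0 = 214 kΩ.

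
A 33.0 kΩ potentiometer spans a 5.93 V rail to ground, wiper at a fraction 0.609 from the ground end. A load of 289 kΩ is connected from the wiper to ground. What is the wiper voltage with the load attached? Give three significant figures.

The wiper splits the pot into (1−α)R = 12.90 kΩ above and αR = 20.10 kΩ below.
Lower section ‖ load = 18.79 kΩ.
V_wiper = 5.93 × 18.79/(12.90 + 18.79) = 3.52 V.

V ≈ 3.52 V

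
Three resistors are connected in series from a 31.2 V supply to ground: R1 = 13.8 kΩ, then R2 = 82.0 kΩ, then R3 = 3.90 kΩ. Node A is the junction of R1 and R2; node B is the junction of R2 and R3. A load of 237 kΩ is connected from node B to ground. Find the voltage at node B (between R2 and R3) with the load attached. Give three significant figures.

At node B, R3 is in parallel with the load: R3‖R_L = 3.837 kΩ.
Below node A the resistance is R2 + (R3‖R_L) = 85.84 kΩ, so V_A = 31.2 × 85.84/99.64 = 26.88 V.
Then V_B = V_A × (R3‖R_L)/(R2 + R3‖R_L) = 26.88 × 3.837/85.84 = 1.20 V.

V ≈ 1.20 V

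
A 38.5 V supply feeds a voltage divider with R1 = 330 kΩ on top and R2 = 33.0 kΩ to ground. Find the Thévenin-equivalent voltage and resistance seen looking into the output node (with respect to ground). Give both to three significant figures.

V_th is the open-circuit tap voltage: 38.5 × 33.0/(330 + 33.0) = 3.50 V.
With the supply zeroed, R1 and R2 appear in parallel from the tap: R_th = R1‖R2 = (330 × 33.0)/363.0 = 30.0 kΩ.

V_th = 3.50 V, R_th = 30.0 kΩ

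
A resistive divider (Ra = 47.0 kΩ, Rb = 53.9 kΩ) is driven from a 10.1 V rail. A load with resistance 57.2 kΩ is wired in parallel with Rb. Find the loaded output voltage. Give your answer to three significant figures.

The load sits in parallel with Rb: Rb‖R_L = (53.9 × 57.2) / (53.9 + 57.2) = 27.75 kΩ.
V_out = 10.1 × 27.75 / (47.0 + 27.75) = 10.1 × 27.75/74.75 = 3.75 V.

V_out ≈ 3.75 V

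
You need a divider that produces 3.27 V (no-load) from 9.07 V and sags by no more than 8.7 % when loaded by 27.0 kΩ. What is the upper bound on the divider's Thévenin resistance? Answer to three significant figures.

Loading drop = R_th/(R_th + R_L) ≤ 0.0870, so R_th ≤ R_L · ε/(1−ε) = 27.0 kΩ × 0.0870/0.9130 = 2.57 kΩ.

R_th ≤ 2.57 kΩ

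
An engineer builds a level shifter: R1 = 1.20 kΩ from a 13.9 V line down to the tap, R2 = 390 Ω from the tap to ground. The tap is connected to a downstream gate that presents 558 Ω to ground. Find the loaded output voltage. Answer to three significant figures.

V_out ≈ 2.23 V

The load sits in parallel with R2: R2‖R_L = (390 × 558) / (390 + 558) = 229.6 Ω.
V_out = 13.9 × 229.6 / (1200 + 229.6) = 13.9 × 229.6/1430 = 2.23 V.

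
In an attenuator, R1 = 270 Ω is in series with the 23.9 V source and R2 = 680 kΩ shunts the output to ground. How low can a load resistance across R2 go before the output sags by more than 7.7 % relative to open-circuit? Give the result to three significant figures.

Output resistance R_th = R1‖R2 = (270 × 680000)/680300 = 269.9 Ω.
The fractional drop is R_th/(R_th + R_L); requiring this ≤ 0.0770 gives R_L ≥ R_th(1/0.0770 − 1) = 269.9 × 11.99 = 3.24 kΩ.

R_L(min) ≈ 3.24 kΩ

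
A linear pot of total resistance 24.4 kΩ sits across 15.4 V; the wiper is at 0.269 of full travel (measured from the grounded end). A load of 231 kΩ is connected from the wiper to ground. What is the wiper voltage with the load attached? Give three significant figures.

The wiper splits the pot into (1−α)R = 17.84 kΩ above and αR = 6.564 kΩ below.
Lower section ‖ load = 6.382 kΩ.
V_wiper = 15.4 × 6.382/(17.84 + 6.382) = 4.06 V.

V ≈ 4.06 V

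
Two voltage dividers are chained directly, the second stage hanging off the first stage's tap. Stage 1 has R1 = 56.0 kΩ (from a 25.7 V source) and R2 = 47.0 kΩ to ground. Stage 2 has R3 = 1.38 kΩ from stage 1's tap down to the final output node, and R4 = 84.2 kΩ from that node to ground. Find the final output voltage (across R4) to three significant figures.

Stage 2 presents R3+R4 = 85.58 kΩ as a load on stage 1's tap.
Stage 1's lower leg becomes R2‖(R3+R4) = 30.34 kΩ, so V_mid = 25.7 × 30.34/86.34 = 9.031 V.
Stage 2 is itself unloaded: V_out = V_mid × R4/(R3+R4) = 9.031 × 84.2/85.58 = 8.89 V.

V_out ≈ 8.89 V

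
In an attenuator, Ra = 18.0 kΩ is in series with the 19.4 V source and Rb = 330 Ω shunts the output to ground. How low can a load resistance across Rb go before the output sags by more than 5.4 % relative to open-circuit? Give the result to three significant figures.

R_L(min) ≈ 5.68 kΩ

Output resistance R_th = Ra‖Rb = (18000 × 330)/18330 = 324.1 Ω.
The fractional drop is R_th/(R_th + R_L); requiring this ≤ 0.0540 gives R_L ≥ R_th(1/0.0540 − 1) = 324.1 × 17.52 = 5.68 kΩ.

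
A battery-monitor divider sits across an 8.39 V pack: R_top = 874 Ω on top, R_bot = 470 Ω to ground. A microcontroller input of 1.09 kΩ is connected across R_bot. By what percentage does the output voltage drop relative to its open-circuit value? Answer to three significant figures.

21.9 %

Unloaded V = 8.39 × 470/1344 = 2.934 V.
Loaded: R_bot‖R_L = 328.4 Ω, giving V = 8.39 × 328.4/1202 = 2.291 V.
Drop = (2.934 − 2.291) / 2.934 = 21.9 %.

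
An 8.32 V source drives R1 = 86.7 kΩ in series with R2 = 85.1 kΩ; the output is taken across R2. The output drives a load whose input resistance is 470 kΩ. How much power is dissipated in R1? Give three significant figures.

P ≈ 0.238 mW

Total resistance from the source is R1 + (R2‖R_L) = 158.8 kΩ, so I = 8.32/158.8 kΩ = 0.05241 mA.
P = I²·R1 = (0.05241 mA)² × 86.7 kΩ = 0.238 mW.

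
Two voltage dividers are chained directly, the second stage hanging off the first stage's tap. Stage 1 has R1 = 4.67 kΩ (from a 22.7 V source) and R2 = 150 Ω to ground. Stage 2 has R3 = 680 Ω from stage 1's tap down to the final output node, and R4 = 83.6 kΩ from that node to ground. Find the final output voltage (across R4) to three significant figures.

V_out ≈ 0.700 V

Stage 2 presents R3+R4 = 84280 Ω as a load on stage 1's tap.
Stage 1's lower leg becomes R2‖(R3+R4) = 149.7 Ω, so V_mid = 22.7 × 149.7/4820 = 0.7052 V.
Stage 2 is itself unloaded: V_out = V_mid × R4/(R3+R4) = 0.7052 × 83600/84280 = 0.700 V.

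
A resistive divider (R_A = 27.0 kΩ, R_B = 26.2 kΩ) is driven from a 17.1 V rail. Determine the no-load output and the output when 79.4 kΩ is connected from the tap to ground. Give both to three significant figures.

Unloaded: 8.42 V; loaded: 7.21 V

Open-circuit: V = 17.1 × 26.2/(27.0 + 26.2) = 8.42 V.
With the load, R_B becomes R_B‖R_L = 19.70 kΩ, so V = 17.1 × 19.70/46.70 = 7.21 V.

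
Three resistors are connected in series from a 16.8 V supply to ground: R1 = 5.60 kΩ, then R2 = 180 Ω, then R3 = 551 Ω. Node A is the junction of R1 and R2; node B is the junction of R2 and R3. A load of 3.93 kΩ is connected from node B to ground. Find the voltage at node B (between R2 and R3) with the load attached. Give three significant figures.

V ≈ 1.30 V

At node B, R3 is in parallel with the load: R3‖R_L = 483.2 Ω.
Below node A the resistance is R2 + (R3‖R_L) = 663.2 Ω, so V_A = 16.8 × 663.2/6263 = 1.779 V.
Then V_B = V_A × (R3‖R_L)/(R2 + R3‖R_L) = 1.779 × 483.2/663.2 = 1.30 V.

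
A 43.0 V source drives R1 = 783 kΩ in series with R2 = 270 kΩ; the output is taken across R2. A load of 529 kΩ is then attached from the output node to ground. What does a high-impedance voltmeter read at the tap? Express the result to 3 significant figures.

V_out ≈ 7.99 V

The load sits in parallel with R2: R2‖R_L = (270 × 529) / (270 + 529) = 178.8 kΩ.
V_out = 43.0 × 178.8 / (783 + 178.8) = 43.0 × 178.8/961.8 = 7.99 V.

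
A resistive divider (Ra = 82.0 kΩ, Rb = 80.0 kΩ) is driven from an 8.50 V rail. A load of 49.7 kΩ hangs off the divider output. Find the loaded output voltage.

The load sits in parallel with Rb: Rb‖R_L = (80.0 × 49.7) / (80.0 + 49.7) = 30.66 kΩ.
V_out = 8.50 × 30.66 / (82.0 + 30.66) = 8.50 × 30.66/112.7 = 2.31 V.

V_out ≈ 2.31 V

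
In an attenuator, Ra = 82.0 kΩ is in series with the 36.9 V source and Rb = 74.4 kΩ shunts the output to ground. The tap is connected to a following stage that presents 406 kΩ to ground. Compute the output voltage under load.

V_out ≈ 16.0 V

The load sits in parallel with Rb: Rb‖R_L = (74.4 × 406) / (74.4 + 406) = 62.88 kΩ.
V_out = 36.9 × 62.88 / (82.0 + 62.88) = 36.9 × 62.88/144.9 = 16.0 V.
(Unloaded it would have been 17.6 V.)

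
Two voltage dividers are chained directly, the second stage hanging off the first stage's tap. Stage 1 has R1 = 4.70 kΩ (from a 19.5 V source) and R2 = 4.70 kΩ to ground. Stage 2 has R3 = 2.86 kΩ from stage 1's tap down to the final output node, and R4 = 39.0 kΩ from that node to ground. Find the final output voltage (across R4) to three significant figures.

V_out ≈ 8.60 V

Stage 2 presents R3+R4 = 41.86 kΩ as a load on stage 1's tap.
Stage 1's lower leg becomes R2‖(R3+R4) = 4.226 kΩ, so V_mid = 19.5 × 4.226/8.926 = 9.232 V.
Stage 2 is itself unloaded: V_out = V_mid × R4/(R3+R4) = 9.232 × 39.0/41.86 = 8.60 V.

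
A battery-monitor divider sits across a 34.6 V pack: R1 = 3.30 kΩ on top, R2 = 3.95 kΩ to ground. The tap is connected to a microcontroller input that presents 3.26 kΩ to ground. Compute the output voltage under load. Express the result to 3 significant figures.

The load sits in parallel with R2: R2‖R_L = (3.95 × 3.26) / (3.95 + 3.26) = 1.786 kΩ.
V_out = 34.6 × 1.786 / (3.30 + 1.786) = 34.6 × 1.786/5.086 = 12.2 V.

V_out ≈ 12.2 V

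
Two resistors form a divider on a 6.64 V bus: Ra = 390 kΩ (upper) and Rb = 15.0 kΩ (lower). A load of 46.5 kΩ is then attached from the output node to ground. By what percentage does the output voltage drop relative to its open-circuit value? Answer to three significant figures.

The divider's output (Thévenin) resistance is Ra‖Rb = 14.44 kΩ.
Fractional drop under load = R_th/(R_th + R_L) = 14.44 / (14.44 + 46.5) = 0.2370.
So the output falls by 23.7 %.

23.7 %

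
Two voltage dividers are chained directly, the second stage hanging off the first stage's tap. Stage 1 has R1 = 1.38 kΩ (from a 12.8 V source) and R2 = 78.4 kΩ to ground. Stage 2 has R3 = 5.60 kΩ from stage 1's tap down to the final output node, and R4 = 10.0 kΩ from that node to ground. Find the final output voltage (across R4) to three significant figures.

Stage 2 presents R3+R4 = 15.60 kΩ as a load on stage 1's tap.
Stage 1's lower leg becomes R2‖(R3+R4) = 13.01 kΩ, so V_mid = 12.8 × 13.01/14.39 = 11.57 V.
Stage 2 is itself unloaded: V_out = V_mid × R4/(R3+R4) = 11.57 × 10.0/15.60 = 7.42 V.

V_out ≈ 7.42 V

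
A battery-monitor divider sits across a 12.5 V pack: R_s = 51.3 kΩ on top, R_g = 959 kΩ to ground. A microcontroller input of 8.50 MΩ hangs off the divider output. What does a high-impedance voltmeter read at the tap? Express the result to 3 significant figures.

The load sits in parallel with R_g: R_g‖R_L = (959 × 8500) / (959 + 8500) = 861.8 kΩ.
V_out = 12.5 × 861.8 / (51.3 + 861.8) = 12.5 × 861.8/913.1 = 11.8 V.
(Unloaded it would have been 11.9 V.)

V_out ≈ 11.8 V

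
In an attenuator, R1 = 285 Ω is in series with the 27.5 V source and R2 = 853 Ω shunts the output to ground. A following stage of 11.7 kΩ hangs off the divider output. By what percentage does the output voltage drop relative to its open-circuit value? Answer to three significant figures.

1.79 %

The divider's output (Thévenin) resistance is R1‖R2 = 213.6 Ω.
Fractional drop under load = R_th/(R_th + R_L) = 213.6 / (213.6 + 11700) = 0.01793.
So the output falls by 1.79 %.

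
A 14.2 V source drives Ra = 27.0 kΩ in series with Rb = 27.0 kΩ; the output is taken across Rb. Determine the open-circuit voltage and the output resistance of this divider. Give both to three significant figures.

V_th = 7.10 V, R_th = 13.5 kΩ

V_th is the open-circuit tap voltage: 14.2 × 27.0/(27.0 + 27.0) = 7.10 V.
With the supply zeroed, Ra and Rb appear in parallel from the tap: R_th = Ra‖Rb = (27.0 × 27.0)/54.00 = 13.5 kΩ.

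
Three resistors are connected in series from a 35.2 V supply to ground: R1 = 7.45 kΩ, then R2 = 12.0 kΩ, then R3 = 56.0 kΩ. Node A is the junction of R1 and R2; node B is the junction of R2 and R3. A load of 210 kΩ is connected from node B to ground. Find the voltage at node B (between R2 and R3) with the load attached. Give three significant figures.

At node B, R3 is in parallel with the load: R3‖R_L = 44.21 kΩ.
Below node A the resistance is R2 + (R3‖R_L) = 56.21 kΩ, so V_A = 35.2 × 56.21/63.66 = 31.08 V.
Then V_B = V_A × (R3‖R_L)/(R2 + R3‖R_L) = 31.08 × 44.21/56.21 = 24.4 V.

V ≈ 24.4 V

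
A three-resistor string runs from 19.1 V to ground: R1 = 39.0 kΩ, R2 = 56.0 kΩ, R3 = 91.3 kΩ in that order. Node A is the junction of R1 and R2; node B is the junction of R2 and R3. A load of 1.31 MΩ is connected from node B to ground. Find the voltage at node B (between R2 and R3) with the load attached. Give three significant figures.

At node B, R3 is in parallel with the load: R3‖R_L = 85.35 kΩ.
Below node A the resistance is R2 + (R3‖R_L) = 141.4 kΩ, so V_A = 19.1 × 141.4/180.4 = 14.97 V.
Then V_B = V_A × (R3‖R_L)/(R2 + R3‖R_L) = 14.97 × 85.35/141.4 = 9.04 V.

V ≈ 9.04 V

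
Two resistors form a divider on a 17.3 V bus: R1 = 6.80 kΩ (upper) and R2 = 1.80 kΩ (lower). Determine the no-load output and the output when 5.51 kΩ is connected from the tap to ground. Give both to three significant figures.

Unloaded: 3.62 V; loaded: 2.88 V

Open-circuit: V = 17.3 × 1.80/(6.80 + 1.80) = 3.62 V.
With the load, R2 becomes R2‖R_L = 1.357 kΩ, so V = 17.3 × 1.357/8.157 = 2.88 V.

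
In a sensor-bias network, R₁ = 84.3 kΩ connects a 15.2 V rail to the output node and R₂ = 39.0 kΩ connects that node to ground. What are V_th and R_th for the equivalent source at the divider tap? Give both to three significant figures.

V_th is the open-circuit tap voltage: 15.2 × 39.0/(84.3 + 39.0) = 4.81 V.
With the supply zeroed, R₁ and R₂ appear in parallel from the tap: R_th = R₁‖R₂ = (84.3 × 39.0)/123.3 = 26.7 kΩ.

V_th = 4.81 V, R_th = 26.7 kΩ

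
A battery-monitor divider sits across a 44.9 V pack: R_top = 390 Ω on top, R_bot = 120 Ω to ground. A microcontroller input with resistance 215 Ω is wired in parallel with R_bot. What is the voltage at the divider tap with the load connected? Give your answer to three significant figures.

V_out ≈ 7.40 V

The load sits in parallel with R_bot: R_bot‖R_L = (120 × 215) / (120 + 215) = 77.01 Ω.
V_out = 44.9 × 77.01 / (390 + 77.01) = 44.9 × 77.01/467.0 = 7.40 V.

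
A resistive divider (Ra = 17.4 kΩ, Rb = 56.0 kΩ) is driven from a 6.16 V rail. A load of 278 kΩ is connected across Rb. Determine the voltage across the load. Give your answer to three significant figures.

V_out ≈ 4.49 V

The load sits in parallel with Rb: Rb‖R_L = (56.0 × 278) / (56.0 + 278) = 46.61 kΩ.
V_out = 6.16 × 46.61 / (17.4 + 46.61) = 6.16 × 46.61/64.01 = 4.49 V.
(Unloaded it would have been 4.70 V.)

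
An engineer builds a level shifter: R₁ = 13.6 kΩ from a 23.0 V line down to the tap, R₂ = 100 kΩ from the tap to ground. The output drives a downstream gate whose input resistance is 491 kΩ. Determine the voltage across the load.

The load sits in parallel with R₂: R₂‖R_L = (100 × 491) / (100 + 491) = 83.08 kΩ.
V_out = 23.0 × 83.08 / (13.6 + 83.08) = 23.0 × 83.08/96.68 = 19.8 V.

V_out ≈ 19.8 V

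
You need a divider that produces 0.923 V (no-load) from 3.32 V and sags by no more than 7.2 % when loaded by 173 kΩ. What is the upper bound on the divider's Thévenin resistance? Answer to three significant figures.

R_th ≤ 13.4 kΩ

Loading drop = R_th/(R_th + R_L) ≤ 0.0720, so R_th ≤ R_L · ε/(1−ε) = 173 kΩ × 0.0720/0.9280 = 13.4 kΩ.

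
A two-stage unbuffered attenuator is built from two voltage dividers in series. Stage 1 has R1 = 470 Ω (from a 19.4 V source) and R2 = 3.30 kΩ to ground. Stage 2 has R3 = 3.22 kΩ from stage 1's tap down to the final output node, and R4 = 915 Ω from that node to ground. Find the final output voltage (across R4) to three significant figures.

Stage 2 presents R3+R4 = 4135 Ω as a load on stage 1's tap.
Stage 1's lower leg becomes R2‖(R3+R4) = 1835 Ω, so V_mid = 19.4 × 1835/2305 = 15.44 V.
Stage 2 is itself unloaded: V_out = V_mid × R4/(R3+R4) = 15.44 × 915/4135 = 3.42 V.

V_out ≈ 3.42 V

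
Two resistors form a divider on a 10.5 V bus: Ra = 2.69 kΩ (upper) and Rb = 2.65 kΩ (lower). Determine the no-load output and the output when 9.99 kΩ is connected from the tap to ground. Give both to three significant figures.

Unloaded: 5.21 V; loaded: 4.60 V

Open-circuit: V = 10.5 × 2.65/(2.69 + 2.65) = 5.21 V.
With the load, Rb becomes Rb‖R_L = 2.094 kΩ, so V = 10.5 × 2.094/4.784 = 4.60 V.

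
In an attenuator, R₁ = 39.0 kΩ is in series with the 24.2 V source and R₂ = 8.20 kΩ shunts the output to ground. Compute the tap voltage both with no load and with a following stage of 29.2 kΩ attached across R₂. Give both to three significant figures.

Open-circuit: V = 24.2 × 8.20/(39.0 + 8.20) = 4.20 V.
With the load, R₂ becomes R₂‖R_L = 6.402 kΩ, so V = 24.2 × 6.402/45.40 = 3.41 V.

Unloaded: 4.20 V; loaded: 3.41 V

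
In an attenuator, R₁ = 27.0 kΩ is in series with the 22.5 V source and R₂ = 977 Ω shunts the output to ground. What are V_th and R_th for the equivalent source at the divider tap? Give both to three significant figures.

V_th = 0.786 V, R_th = 943 Ω

V_th is the open-circuit tap voltage: 22.5 × 977/(27000 + 977) = 0.786 V.
With the supply zeroed, R₁ and R₂ appear in parallel from the tap: R_th = R₁‖R₂ = (27000 × 977)/27980 = 943 Ω.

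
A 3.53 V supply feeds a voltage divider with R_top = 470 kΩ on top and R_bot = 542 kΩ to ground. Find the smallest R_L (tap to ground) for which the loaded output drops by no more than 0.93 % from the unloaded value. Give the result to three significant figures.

Output resistance R_th = R_top‖R_bot = (470 × 542)/1012 = 251.7 kΩ.
The fractional drop is R_th/(R_th + R_L); requiring this ≤ 0.00930 gives R_L ≥ R_th(1/0.00930 − 1) = 251.7 × 106.5 = 26.8 MΩ.

R_L(min) ≈ 26.8 MΩ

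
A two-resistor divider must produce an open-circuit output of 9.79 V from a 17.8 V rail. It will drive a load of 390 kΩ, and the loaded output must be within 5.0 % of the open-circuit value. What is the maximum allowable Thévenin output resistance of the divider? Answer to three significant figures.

Loading drop = R_th/(R_th + R_L) ≤ 0.0500, so R_th ≤ R_L · ε/(1−ε) = 390 kΩ × 0.0500/0.9500 = 20.5 kΩ.
(Any R1, R2 with R2/(R1+R2) = 0.550 and R1‖R2 ≤ 20.5 kΩ will meet the spec.)

R_th ≤ 20.5 kΩ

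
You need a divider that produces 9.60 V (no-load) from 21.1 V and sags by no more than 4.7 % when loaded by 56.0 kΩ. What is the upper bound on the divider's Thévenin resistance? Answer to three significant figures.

Loading drop = R_th/(R_th + R_L) ≤ 0.0470, so R_th ≤ R_L · ε/(1−ε) = 56.0 kΩ × 0.0470/0.9530 = 2.76 kΩ.

R_th ≤ 2.76 kΩ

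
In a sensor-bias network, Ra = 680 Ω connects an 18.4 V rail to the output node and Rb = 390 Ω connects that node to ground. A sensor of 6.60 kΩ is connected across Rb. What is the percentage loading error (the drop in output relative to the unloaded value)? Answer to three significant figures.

The divider's output (Thévenin) resistance is Ra‖Rb = 247.9 Ω.
Fractional drop under load = R_th/(R_th + R_L) = 247.9 / (247.9 + 6600) = 0.03619.
So the output falls by 3.62 %.

3.62 %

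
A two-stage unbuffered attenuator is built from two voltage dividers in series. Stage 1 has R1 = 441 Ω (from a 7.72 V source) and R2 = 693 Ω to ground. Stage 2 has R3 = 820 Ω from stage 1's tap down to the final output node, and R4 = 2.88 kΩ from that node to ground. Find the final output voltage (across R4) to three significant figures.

V_out ≈ 3.42 V

Stage 2 presents R3+R4 = 3700 Ω as a load on stage 1's tap.
Stage 1's lower leg becomes R2‖(R3+R4) = 583.7 Ω, so V_mid = 7.72 × 583.7/1025 = 4.397 V.
Stage 2 is itself unloaded: V_out = V_mid × R4/(R3+R4) = 4.397 × 2880/3700 = 3.42 V.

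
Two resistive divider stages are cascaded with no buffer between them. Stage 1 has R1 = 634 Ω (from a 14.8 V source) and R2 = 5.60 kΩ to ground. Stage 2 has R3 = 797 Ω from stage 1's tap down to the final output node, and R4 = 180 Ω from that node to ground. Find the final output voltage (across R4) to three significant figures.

V_out ≈ 1.55 V

Stage 2 presents R3+R4 = 977.0 Ω as a load on stage 1's tap.
Stage 1's lower leg becomes R2‖(R3+R4) = 831.9 Ω, so V_mid = 14.8 × 831.9/1466 = 8.399 V.
Stage 2 is itself unloaded: V_out = V_mid × R4/(R3+R4) = 8.399 × 180/977.0 = 1.55 V.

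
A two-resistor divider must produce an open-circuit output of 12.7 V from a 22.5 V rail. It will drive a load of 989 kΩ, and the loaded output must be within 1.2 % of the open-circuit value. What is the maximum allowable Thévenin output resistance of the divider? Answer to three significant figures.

R_th ≤ 12.0 kΩ

Loading drop = R_th/(R_th + R_L) ≤ 0.0120, so R_th ≤ R_L · ε/(1−ε) = 989 kΩ × 0.0120/0.9880 = 12.0 kΩ.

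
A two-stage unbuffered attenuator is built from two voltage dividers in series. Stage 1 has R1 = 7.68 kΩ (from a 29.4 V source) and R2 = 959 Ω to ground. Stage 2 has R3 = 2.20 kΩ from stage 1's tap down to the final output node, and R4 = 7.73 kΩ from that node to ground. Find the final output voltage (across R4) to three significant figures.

V_out ≈ 2.34 V

Stage 2 presents R3+R4 = 9930 Ω as a load on stage 1's tap.
Stage 1's lower leg becomes R2‖(R3+R4) = 874.5 Ω, so V_mid = 29.4 × 874.5/8555 = 3.006 V.
Stage 2 is itself unloaded: V_out = V_mid × R4/(R3+R4) = 3.006 × 7730/9930 = 2.34 V.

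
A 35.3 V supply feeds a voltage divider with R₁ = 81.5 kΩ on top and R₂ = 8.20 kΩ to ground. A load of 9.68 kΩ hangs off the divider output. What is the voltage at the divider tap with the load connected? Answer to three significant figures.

The load sits in parallel with R₂: R₂‖R_L = (8.20 × 9.68) / (8.20 + 9.68) = 4.439 kΩ.
V_out = 35.3 × 4.439 / (81.5 + 4.439) = 35.3 × 4.439/85.94 = 1.82 V.
(Unloaded it would have been 3.23 V.)

V_out ≈ 1.82 V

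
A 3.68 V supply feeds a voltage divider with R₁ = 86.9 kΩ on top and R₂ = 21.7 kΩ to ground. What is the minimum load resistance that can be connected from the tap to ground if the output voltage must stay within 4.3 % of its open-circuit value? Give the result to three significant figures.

Output resistance R_th = R₁‖R₂ = (86.9 × 21.7)/108.6 = 17.36 kΩ.
The fractional drop is R_th/(R_th + R_L); requiring this ≤ 0.0430 gives R_L ≥ R_th(1/0.0430 − 1) = 17.36 × 22.26 = 386 kΩ.

R_L(min) ≈ 386 kΩ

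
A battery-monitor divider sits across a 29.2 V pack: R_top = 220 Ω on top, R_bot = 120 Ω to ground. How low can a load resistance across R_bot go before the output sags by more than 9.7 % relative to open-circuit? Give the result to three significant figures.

R_L(min) ≈ 723 Ω

Output resistance R_th = R_top‖R_bot = (220 × 120)/340.0 = 77.65 Ω.
The fractional drop is R_th/(R_th + R_L); requiring this ≤ 0.0970 gives R_L ≥ R_th(1/0.0970 − 1) = 77.65 × 9.309 = 723 Ω.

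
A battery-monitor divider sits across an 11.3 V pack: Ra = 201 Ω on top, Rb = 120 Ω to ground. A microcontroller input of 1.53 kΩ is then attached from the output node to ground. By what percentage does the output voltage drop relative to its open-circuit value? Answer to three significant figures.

4.68 %

The divider's output (Thévenin) resistance is Ra‖Rb = 75.14 Ω.
Fractional drop under load = R_th/(R_th + R_L) = 75.14 / (75.14 + 1530) = 0.04681.
So the output falls by 4.68 %.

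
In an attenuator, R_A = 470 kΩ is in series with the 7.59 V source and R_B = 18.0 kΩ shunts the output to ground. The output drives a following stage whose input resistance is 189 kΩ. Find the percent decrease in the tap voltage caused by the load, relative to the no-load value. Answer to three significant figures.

8.40 %

Unloaded V = 7.59 × 18.0/488.0 = 0.27996 V.
Loaded: R_B‖R_L = 16.43 kΩ, giving V = 7.59 × 16.43/486.4 = 0.25644 V.
Drop = (0.27996 − 0.25644) / 0.27996 = 8.40 %.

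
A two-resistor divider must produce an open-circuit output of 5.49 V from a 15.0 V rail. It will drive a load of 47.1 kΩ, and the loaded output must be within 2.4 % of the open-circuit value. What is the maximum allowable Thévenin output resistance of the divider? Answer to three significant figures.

R_th ≤ 1.16 kΩ

Loading drop = R_th/(R_th + R_L) ≤ 0.0240, so R_th ≤ R_L · ε/(1−ε) = 47.1 kΩ × 0.0240/0.9760 = 1.16 kΩ.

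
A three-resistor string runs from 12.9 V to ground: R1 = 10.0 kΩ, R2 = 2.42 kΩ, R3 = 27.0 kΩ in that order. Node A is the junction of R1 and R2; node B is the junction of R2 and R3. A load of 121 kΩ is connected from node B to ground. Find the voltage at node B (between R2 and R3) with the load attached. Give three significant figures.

V ≈ 8.26 V

At node B, R3 is in parallel with the load: R3‖R_L = 22.07 kΩ.
Below node A the resistance is R2 + (R3‖R_L) = 24.49 kΩ, so V_A = 12.9 × 24.49/34.49 = 9.160 V.
Then V_B = V_A × (R3‖R_L)/(R2 + R3‖R_L) = 9.160 × 22.07/24.49 = 8.26 V.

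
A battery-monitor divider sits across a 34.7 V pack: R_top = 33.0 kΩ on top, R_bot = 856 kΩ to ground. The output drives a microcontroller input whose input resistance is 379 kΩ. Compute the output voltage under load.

V_out ≈ 30.8 V

The load sits in parallel with R_bot: R_bot‖R_L = (856 × 379) / (856 + 379) = 262.7 kΩ.
V_out = 34.7 × 262.7 / (33.0 + 262.7) = 34.7 × 262.7/295.7 = 30.8 V.
(Unloaded it would have been 33.4 V.)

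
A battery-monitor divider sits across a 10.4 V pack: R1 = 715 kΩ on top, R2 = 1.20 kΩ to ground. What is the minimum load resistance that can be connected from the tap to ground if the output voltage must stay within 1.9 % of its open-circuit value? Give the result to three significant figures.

R_L(min) ≈ 61.9 kΩ

Output resistance R_th = R1‖R2 = (715 × 1.20)/716.2 = 1.198 kΩ.
The fractional drop is R_th/(R_th + R_L); requiring this ≤ 0.0190 gives R_L ≥ R_th(1/0.0190 − 1) = 1.198 × 51.63 = 61.9 kΩ.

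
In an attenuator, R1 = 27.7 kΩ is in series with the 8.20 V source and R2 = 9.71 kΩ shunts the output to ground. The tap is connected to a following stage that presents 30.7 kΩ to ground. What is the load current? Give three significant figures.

R2‖R_L = 7.377 kΩ; V_out = 8.20 × 7.377/35.08 = 1.724 V.
I_L = V_out / R_L = 1.724 / 30.7 kΩ = 0.0562 mA.

I_L ≈ 0.0562 mA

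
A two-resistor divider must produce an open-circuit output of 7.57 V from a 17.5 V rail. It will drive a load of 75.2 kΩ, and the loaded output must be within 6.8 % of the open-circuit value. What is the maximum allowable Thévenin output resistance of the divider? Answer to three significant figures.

Loading drop = R_th/(R_th + R_L) ≤ 0.0680, so R_th ≤ R_L · ε/(1−ε) = 75.2 kΩ × 0.0680/0.9320 = 5.49 kΩ.

R_th ≤ 5.49 kΩ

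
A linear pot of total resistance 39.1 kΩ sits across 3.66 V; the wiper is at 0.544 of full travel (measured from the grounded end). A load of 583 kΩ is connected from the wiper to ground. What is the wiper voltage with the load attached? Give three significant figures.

The wiper splits the pot into (1−α)R = 17.83 kΩ above and αR = 21.27 kΩ below.
Lower section ‖ load = 20.52 kΩ.
V_wiper = 3.66 × 20.52/(17.83 + 20.52) = 1.96 V.

V ≈ 1.96 V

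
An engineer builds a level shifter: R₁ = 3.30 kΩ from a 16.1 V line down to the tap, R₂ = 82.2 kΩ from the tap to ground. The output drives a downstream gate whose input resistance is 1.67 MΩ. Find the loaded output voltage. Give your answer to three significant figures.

V_out ≈ 15.4 V

The load sits in parallel with R₂: R₂‖R_L = (82.2 × 1670) / (82.2 + 1670) = 78.34 kΩ.
V_out = 16.1 × 78.34 / (3.30 + 78.34) = 16.1 × 78.34/81.64 = 15.4 V.
(Unloaded it would have been 15.5 V.)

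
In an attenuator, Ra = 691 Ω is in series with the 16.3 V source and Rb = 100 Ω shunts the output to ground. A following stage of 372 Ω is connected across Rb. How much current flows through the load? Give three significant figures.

Rb‖R_L = 78.81 Ω; V_out = 16.3 × 78.81/769.8 = 1.669 V.
I_L = V_out / R_L = 1.669 / 372 Ω = 4.49 mA.

I_L ≈ 4.49 mA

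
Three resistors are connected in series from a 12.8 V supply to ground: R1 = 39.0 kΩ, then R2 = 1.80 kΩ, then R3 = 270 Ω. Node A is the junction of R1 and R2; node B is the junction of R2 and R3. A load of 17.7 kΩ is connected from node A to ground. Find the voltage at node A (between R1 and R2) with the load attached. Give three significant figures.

Below node A the series string R2+R3 = 2070 Ω sits in parallel with the 17700 Ω load: 1853 Ω.
V_A = 12.8 × 1853/(39000 + 1853) = 0.581 V.

V ≈ 0.581 V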